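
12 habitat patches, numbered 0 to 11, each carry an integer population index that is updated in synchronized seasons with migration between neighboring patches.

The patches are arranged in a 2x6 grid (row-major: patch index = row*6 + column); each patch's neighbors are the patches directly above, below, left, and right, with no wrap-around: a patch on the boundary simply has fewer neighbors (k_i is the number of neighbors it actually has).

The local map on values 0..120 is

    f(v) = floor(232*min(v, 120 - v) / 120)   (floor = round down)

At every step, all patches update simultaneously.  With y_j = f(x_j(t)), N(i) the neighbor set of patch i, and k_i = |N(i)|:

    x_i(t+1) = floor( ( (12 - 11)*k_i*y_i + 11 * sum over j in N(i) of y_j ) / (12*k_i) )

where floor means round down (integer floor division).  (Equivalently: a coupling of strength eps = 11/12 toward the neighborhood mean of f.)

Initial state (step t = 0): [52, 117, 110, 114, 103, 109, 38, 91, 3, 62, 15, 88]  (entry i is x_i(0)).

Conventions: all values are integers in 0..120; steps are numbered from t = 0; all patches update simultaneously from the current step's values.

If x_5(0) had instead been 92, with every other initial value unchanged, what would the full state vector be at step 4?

Answer: [102, 58, 95, 63, 92, 57, 55, 99, 62, 92, 60, 93]
Key observation: This trace re-runs the system from the modified initial state.

Derivation:
t=0: [52, 117, 110, 114, 103, 92, 38, 91, 3, 62, 15, 88]
t=1: [44, 53, 8, 50, 31, 47, 77, 30, 57, 23, 65, 43]
t=2: [91, 56, 95, 44, 94, 72, 72, 94, 44, 99, 65, 96]
t=3: [96, 56, 88, 49, 90, 51, 56, 91, 49, 87, 50, 94]
t=4: [102, 58, 95, 63, 92, 57, 55, 99, 62, 92, 60, 93]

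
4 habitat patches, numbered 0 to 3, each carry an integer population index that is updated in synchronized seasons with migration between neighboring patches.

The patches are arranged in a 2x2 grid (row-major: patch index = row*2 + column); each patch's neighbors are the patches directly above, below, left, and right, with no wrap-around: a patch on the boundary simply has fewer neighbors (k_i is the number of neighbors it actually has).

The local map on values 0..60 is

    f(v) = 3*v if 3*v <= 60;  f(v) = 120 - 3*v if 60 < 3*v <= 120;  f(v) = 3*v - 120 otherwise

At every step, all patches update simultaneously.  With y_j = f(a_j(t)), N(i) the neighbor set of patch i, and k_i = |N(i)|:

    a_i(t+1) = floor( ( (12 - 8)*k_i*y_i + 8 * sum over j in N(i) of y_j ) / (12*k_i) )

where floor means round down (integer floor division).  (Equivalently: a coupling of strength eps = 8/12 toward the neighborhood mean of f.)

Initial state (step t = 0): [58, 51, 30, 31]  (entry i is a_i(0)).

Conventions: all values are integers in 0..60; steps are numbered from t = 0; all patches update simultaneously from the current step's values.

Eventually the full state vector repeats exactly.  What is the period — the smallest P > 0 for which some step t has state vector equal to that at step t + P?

Answer: 2
Key observation: The state at step 4, [18, 15, 14, 13], reappears at step 6 — and no state repeats earlier — so the cycle the system enters has period 2.

Derivation:
t=0: [58, 51, 30, 31]
t=1: [39, 38, 37, 30]
t=2: [6, 13, 14, 15]
t=3: [33, 34, 35, 42]
t=4: [18, 15, 14, 13]
t=5: [47, 46, 45, 42]
t=6: [18, 15, 14, 13]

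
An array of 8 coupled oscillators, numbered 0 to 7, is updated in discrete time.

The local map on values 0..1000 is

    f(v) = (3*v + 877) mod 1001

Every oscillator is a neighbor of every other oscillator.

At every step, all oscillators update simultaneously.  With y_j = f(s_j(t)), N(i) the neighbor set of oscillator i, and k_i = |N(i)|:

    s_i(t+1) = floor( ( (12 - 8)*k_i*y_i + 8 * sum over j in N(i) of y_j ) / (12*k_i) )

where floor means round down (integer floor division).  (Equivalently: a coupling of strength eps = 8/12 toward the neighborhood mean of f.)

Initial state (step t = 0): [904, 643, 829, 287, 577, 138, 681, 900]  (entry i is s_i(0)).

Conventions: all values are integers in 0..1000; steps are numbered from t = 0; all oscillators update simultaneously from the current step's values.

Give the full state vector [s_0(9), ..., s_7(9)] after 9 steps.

Simulating step by step:
t=0: [904, 643, 829, 287, 577, 138, 681, 900]
t=1: [603, 655, 550, 639, 608, 533, 682, 601]
t=2: [697, 734, 659, 723, 701, 647, 753, 696]
t=3: [689, 477, 662, 469, 692, 654, 491, 689]
t=4: [745, 593, 725, 588, 747, 720, 603, 745]
t=5: [253, 383, 239, 380, 255, 236, 390, 253]
t=6: [453, 307, 443, 305, 454, 441, 312, 453]
t=7: [389, 523, 382, 522, 390, 381, 527, 389]
t=8: [153, 249, 148, 248, 154, 148, 252, 153]
t=9: [415, 483, 411, 483, 416, 411, 486, 415]

Answer: [415, 483, 411, 483, 416, 411, 486, 415]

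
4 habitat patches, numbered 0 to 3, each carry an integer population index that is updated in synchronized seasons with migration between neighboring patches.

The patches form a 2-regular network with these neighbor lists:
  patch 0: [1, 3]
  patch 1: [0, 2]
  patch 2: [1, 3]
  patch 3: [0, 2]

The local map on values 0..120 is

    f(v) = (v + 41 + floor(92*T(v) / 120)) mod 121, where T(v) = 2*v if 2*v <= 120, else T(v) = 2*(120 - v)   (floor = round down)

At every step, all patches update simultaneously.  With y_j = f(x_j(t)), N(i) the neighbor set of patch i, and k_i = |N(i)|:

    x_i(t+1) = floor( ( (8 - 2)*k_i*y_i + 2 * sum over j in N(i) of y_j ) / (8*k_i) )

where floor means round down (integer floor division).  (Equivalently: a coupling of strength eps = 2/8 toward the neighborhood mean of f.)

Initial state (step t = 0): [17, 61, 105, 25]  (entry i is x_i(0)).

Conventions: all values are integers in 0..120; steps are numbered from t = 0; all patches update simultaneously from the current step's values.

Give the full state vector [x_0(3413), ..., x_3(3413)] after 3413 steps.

Simulating step by step:
t=0: [17, 61, 105, 25]
t=1: [84, 69, 57, 94]
t=2: [59, 65, 63, 55]
t=3: [67, 69, 68, 61]
t=4: [68, 67, 67, 70]
t=5: [67, 67, 67, 66]
t=6: [68, 68, 68, 68]
t=7: [67, 67, 67, 67]
t=8: [68, 68, 68, 68]

Answer: [67, 67, 67, 67]
Key observation: The state at step 6, [68, 68, 68, 68], reappears at step 8: the system is in a cycle of period 2 from step 6 on.  Therefore the state at step 3413 equals the state at step 6 + ((3413 - 6) mod 2) = 7, which is [67, 67, 67, 67].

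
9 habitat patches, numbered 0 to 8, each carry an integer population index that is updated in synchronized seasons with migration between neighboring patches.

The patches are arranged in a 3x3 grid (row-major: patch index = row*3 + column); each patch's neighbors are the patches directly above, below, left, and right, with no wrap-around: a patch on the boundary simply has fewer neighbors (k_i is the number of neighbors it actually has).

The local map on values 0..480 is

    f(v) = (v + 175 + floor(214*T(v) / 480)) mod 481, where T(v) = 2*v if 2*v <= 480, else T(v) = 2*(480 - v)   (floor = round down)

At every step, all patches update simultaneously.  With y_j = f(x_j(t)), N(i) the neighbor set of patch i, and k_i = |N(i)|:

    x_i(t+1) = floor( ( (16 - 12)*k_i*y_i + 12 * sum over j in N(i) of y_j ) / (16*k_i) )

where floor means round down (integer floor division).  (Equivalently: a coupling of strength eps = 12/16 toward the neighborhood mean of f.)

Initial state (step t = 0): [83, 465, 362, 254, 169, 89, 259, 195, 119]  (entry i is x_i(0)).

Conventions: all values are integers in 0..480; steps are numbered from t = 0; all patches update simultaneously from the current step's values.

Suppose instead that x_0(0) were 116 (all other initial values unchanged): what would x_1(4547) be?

Answer: x_1(4547) = 214
Key observation: The state at step 37, [173, 173, 173, 173, 173, 173, 173, 173, 173], reappears at step 44: the system is in a cycle of period 7 from step 37 on.  Therefore the state at step 4547 equals the state at step 37 + ((4547 - 37) mod 7) = 39, which is [214, 214, 214, 214, 214, 214, 214, 214, 214].

Derivation:
t=0: [116, 465, 362, 254, 169, 89, 259, 195, 119]
t=1: [218, 185, 233, 176, 139, 229, 116, 156, 251]
t=2: [52, 180, 97, 240, 234, 211, 284, 362, 261]
t=3: [136, 200, 137, 177, 115, 184, 153, 149, 132]
t=4: [145, 332, 151, 329, 210, 323, 297, 434, 292]
t=5: [230, 289, 232, 212, 142, 215, 160, 141, 160]
t=6: [125, 214, 127, 286, 258, 288, 320, 459, 322]
t=7: [196, 268, 197, 217, 144, 218, 160, 158, 160]
t=8: [111, 182, 112, 273, 268, 274, 335, 468, 336]
t=9: [166, 239, 167, 211, 133, 211, 160, 159, 160]
t=10: [91, 147, 91, 251, 257, 251, 332, 463, 332]
t=11: [312, 324, 312, 200, 210, 200, 159, 158, 159]
t=12: [124, 139, 124, 198, 167, 198, 323, 378, 323]
t=13: [291, 316, 291, 160, 140, 160, 125, 120, 125]
t=14: [275, 225, 275, 370, 393, 370, 432, 415, 432]
t=15: [143, 146, 143, 161, 155, 161, 165, 166, 165]
t=16: [460, 452, 460, 349, 382, 349, 184, 122, 184]
t=17: [166, 168, 166, 133, 208, 133, 222, 163, 222]
t=18: [165, 28, 165, 158, 183, 158, 188, 78, 188]
t=19: [264, 69, 264, 142, 290, 142, 310, 115, 310]
t=20: [318, 189, 318, 225, 335, 225, 351, 213, 351]
t=21: [102, 130, 102, 148, 111, 148, 120, 143, 120]
t=22: [419, 384, 419, 401, 428, 401, 437, 408, 437]
t=23: [164, 166, 164, 167, 165, 167, 166, 168, 166]
t=24: [7, 5, 7, 6, 8, 6, 9, 8, 9]
t=25: [185, 187, 185, 189, 187, 189, 189, 191, 189]
t=26: [47, 45, 47, 48, 50, 48, 52, 51, 52]
t=27: [262, 263, 262, 267, 266, 267, 269, 271, 269]
t=28: [150, 150, 150, 150, 150, 150, 150, 150, 150]
t=29: [458, 458, 458, 458, 458, 458, 458, 458, 458]
t=30: [171, 171, 171, 171, 171, 171, 171, 171, 171]
t=31: [17, 17, 17, 17, 17, 17, 17, 17, 17]
t=32: [207, 207, 207, 207, 207, 207, 207, 207, 207]
t=33: [85, 85, 85, 85, 85, 85, 85, 85, 85]
t=34: [335, 335, 335, 335, 335, 335, 335, 335, 335]
t=35: [158, 158, 158, 158, 158, 158, 158, 158, 158]
t=36: [473, 473, 473, 473, 473, 473, 473, 473, 473]
t=37: [173, 173, 173, 173, 173, 173, 173, 173, 173]
t=38: [21, 21, 21, 21, 21, 21, 21, 21, 21]
t=39: [214, 214, 214, 214, 214, 214, 214, 214, 214]
t=40: [98, 98, 98, 98, 98, 98, 98, 98, 98]
t=41: [360, 360, 360, 360, 360, 360, 360, 360, 360]
t=42: [161, 161, 161, 161, 161, 161, 161, 161, 161]
t=43: [479, 479, 479, 479, 479, 479, 479, 479, 479]
t=44: [173, 173, 173, 173, 173, 173, 173, 173, 173]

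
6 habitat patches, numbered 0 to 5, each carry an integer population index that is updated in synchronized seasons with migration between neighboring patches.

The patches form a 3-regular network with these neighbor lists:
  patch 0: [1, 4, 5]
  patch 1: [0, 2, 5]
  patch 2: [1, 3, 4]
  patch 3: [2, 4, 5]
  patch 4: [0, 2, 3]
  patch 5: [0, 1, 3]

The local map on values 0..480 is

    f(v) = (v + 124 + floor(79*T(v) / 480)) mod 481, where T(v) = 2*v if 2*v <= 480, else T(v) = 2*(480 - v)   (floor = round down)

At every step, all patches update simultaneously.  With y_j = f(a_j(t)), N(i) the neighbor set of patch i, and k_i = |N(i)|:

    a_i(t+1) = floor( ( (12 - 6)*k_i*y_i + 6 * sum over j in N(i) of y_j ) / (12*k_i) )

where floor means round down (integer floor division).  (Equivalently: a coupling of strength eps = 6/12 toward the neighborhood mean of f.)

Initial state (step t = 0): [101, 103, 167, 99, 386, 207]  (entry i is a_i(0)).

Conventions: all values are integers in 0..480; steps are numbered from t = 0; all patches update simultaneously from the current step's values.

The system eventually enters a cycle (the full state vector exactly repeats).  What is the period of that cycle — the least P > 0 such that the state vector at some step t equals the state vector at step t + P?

Answer: 3
Key observation: The state at step 65, [463, 463, 463, 463, 463, 463], reappears at step 68 — and no state repeats earlier — so the cycle the system enters has period 3.

Derivation:
t=0: [101, 103, 167, 99, 386, 207]
t=1: [248, 297, 268, 261, 172, 328]
t=2: [286, 155, 365, 367, 403, 161]
t=3: [359, 307, 97, 99, 129, 310]
t=4: [72, 53, 218, 220, 238, 54]
t=5: [247, 234, 381, 382, 394, 235]
t=6: [379, 374, 120, 121, 125, 374]
t=7: [92, 90, 245, 246, 248, 90]
t=8: [278, 277, 412, 413, 413, 277]
t=9: [402, 402, 142, 142, 142, 402]
t=10: [110, 110, 271, 271, 271, 110]
t=11: [302, 302, 430, 430, 430, 302]
t=12: [17, 17, 74, 74, 74, 17]
t=13: [158, 158, 209, 209, 209, 158]
t=14: [345, 345, 389, 389, 389, 345]
t=15: [36, 36, 56, 56, 56, 36]
t=16: [175, 175, 193, 193, 193, 175]
t=17: [360, 360, 376, 376, 376, 360]
t=18: [43, 43, 51, 51, 51, 43]
t=19: [182, 182, 189, 189, 189, 182]
t=20: [366, 366, 373, 373, 373, 366]
t=21: [46, 46, 50, 50, 50, 46]
t=22: [185, 185, 189, 189, 189, 185]
t=23: [370, 370, 374, 374, 374, 370]
t=24: [49, 49, 50, 50, 50, 49]
t=25: [189, 189, 189, 189, 189, 189]
t=26: [375, 375, 375, 375, 375, 375]
t=27: [52, 52, 52, 52, 52, 52]
t=28: [193, 193, 193, 193, 193, 193]
t=29: [380, 380, 380, 380, 380, 380]
t=30: [55, 55, 55, 55, 55, 55]
t=31: [197, 197, 197, 197, 197, 197]
t=32: [385, 385, 385, 385, 385, 385]
t=33: [59, 59, 59, 59, 59, 59]
t=34: [202, 202, 202, 202, 202, 202]
t=35: [392, 392, 392, 392, 392, 392]
t=36: [63, 63, 63, 63, 63, 63]
t=37: [207, 207, 207, 207, 207, 207]
t=38: [399, 399, 399, 399, 399, 399]
t=39: [68, 68, 68, 68, 68, 68]
t=40: [214, 214, 214, 214, 214, 214]
t=41: [408, 408, 408, 408, 408, 408]
t=42: [74, 74, 74, 74, 74, 74]
t=43: [222, 222, 222, 222, 222, 222]
t=44: [419, 419, 419, 419, 419, 419]
t=45: [82, 82, 82, 82, 82, 82]
t=46: [232, 232, 232, 232, 232, 232]
t=47: [432, 432, 432, 432, 432, 432]
t=48: [90, 90, 90, 90, 90, 90]
t=49: [243, 243, 243, 243, 243, 243]
t=50: [445, 445, 445, 445, 445, 445]
t=51: [99, 99, 99, 99, 99, 99]
t=52: [255, 255, 255, 255, 255, 255]
t=53: [453, 453, 453, 453, 453, 453]
t=54: [104, 104, 104, 104, 104, 104]
t=55: [262, 262, 262, 262, 262, 262]
t=56: [457, 457, 457, 457, 457, 457]
t=57: [107, 107, 107, 107, 107, 107]
t=58: [266, 266, 266, 266, 266, 266]
t=59: [460, 460, 460, 460, 460, 460]
t=60: [109, 109, 109, 109, 109, 109]
t=61: [268, 268, 268, 268, 268, 268]
t=62: [461, 461, 461, 461, 461, 461]
t=63: [110, 110, 110, 110, 110, 110]
t=64: [270, 270, 270, 270, 270, 270]
t=65: [463, 463, 463, 463, 463, 463]
t=66: [111, 111, 111, 111, 111, 111]
t=67: [271, 271, 271, 271, 271, 271]
t=68: [463, 463, 463, 463, 463, 463]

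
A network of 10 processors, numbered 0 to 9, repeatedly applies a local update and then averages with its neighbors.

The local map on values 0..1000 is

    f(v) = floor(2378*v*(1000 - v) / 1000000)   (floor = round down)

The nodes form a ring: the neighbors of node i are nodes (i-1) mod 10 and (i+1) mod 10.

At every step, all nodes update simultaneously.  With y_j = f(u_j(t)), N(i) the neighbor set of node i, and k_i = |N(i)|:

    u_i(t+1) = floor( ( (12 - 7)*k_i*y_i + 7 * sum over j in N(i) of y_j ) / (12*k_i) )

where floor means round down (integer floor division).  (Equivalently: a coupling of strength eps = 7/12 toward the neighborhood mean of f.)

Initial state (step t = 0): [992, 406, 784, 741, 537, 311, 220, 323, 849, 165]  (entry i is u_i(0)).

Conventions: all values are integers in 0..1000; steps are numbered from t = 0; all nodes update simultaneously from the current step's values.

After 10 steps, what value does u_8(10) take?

Simulating step by step:
t=0: [992, 406, 784, 741, 537, 311, 220, 323, 849, 165]
t=1: [270, 361, 467, 479, 527, 503, 469, 423, 373, 230]
t=2: [477, 537, 579, 592, 592, 592, 589, 576, 523, 474]
t=3: [592, 588, 581, 575, 574, 574, 576, 582, 588, 592]
t=4: [574, 576, 578, 580, 581, 580, 579, 578, 576, 574]
t=5: [580, 580, 579, 579, 578, 578, 579, 579, 580, 580]
t=6: [579, 579, 579, 579, 579, 579, 579, 579, 579, 579]
t=7: [579, 579, 579, 579, 579, 579, 579, 579, 579, 579]
t=8: [579, 579, 579, 579, 579, 579, 579, 579, 579, 579]
t=9: [579, 579, 579, 579, 579, 579, 579, 579, 579, 579]
t=10: [579, 579, 579, 579, 579, 579, 579, 579, 579, 579]

Answer: u_8(10) = 579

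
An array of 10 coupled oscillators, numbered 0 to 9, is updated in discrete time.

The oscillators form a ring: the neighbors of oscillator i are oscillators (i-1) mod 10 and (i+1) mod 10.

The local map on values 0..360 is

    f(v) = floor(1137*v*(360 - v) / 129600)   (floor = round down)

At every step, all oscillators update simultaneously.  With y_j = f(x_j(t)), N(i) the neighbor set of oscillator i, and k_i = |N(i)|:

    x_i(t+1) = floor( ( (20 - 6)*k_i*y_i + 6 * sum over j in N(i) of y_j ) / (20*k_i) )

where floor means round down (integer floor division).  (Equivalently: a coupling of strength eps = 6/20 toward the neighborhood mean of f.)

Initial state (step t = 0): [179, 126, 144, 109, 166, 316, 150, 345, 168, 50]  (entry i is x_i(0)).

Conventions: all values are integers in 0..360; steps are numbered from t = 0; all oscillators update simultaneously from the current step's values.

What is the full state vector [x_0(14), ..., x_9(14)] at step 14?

Simulating step by step:
t=0: [179, 126, 144, 109, 166, 316, 150, 345, 168, 50]
t=1: [257, 264, 265, 251, 251, 168, 218, 115, 224, 179]
t=2: [238, 223, 223, 237, 246, 274, 269, 253, 266, 273]
t=3: [249, 265, 266, 255, 241, 213, 216, 230, 220, 216]
t=4: [243, 223, 221, 234, 251, 270, 270, 264, 269, 267]
t=5: [247, 265, 267, 256, 238, 217, 214, 219, 215, 221]
t=6: [244, 223, 219, 233, 253, 269, 273, 271, 271, 265]
t=7: [246, 265, 268, 257, 236, 216, 209, 210, 212, 222]
t=8: [245, 223, 219, 233, 254, 270, 275, 275, 274, 265]
t=9: [246, 265, 268, 257, 236, 215, 206, 205, 207, 221]
t=10: [245, 223, 219, 233, 254, 271, 277, 277, 275, 266]
t=11: [245, 265, 268, 257, 235, 213, 202, 201, 206, 221]
t=12: [246, 223, 219, 233, 255, 272, 279, 279, 276, 267]
t=13: [244, 265, 268, 256, 234, 211, 199, 198, 204, 219]
t=14: [247, 223, 219, 234, 256, 273, 280, 280, 277, 268]

Answer: [247, 223, 219, 234, 256, 273, 280, 280, 277, 268]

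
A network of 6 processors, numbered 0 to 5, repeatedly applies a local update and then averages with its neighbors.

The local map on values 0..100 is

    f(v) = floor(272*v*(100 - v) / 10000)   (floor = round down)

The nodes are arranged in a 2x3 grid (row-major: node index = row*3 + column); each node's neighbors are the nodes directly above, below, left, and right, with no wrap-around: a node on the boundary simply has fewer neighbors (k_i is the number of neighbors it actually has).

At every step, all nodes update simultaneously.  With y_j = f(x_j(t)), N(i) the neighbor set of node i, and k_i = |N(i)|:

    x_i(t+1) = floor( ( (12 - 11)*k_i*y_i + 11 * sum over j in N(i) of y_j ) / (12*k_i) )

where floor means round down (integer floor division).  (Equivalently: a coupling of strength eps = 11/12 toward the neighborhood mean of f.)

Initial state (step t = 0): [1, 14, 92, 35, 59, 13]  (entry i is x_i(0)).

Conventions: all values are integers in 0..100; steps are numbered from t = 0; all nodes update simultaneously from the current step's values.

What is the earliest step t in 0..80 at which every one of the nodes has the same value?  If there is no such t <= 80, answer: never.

Simulating step by step:
t=0: [1, 14, 92, 35, 59, 13]  (not all equal)
t=1: [42, 29, 30, 35, 43, 41]  (not all equal)
t=2: [59, 62, 60, 65, 61, 61]  (not all equal)
t=3: [62, 64, 64, 64, 63, 64]  (not all equal)
t=4: [62, 62, 62, 63, 62, 62]  (not all equal)
t=5: [63, 64, 64, 63, 63, 64]  (not all equal)
t=6: [62, 62, 62, 63, 62, 62]  (not all equal)

Answer: never
Key observation: The state at step 4 reappears at step 6 — the system is in a cycle of period 2 from step 4 on.  No step 0..6 is synchronized, and the cycle repeats forever, so no step up to 80 (or ever) has all nodes equal.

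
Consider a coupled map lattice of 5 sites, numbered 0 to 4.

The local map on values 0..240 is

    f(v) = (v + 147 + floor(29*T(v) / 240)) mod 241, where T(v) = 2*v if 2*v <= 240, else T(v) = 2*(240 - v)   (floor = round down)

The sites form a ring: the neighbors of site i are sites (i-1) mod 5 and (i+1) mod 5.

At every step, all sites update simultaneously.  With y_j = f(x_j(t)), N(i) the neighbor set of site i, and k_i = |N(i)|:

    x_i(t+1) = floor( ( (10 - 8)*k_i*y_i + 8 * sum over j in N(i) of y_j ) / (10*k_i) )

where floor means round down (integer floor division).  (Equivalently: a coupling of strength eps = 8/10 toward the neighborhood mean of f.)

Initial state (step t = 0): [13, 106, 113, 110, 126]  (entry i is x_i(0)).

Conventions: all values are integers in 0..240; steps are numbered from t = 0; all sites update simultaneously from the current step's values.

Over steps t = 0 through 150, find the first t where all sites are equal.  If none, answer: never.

Simulating step by step:
t=0: [13, 106, 113, 110, 126]  (not all equal)
t=1: [71, 91, 40, 50, 93]  (not all equal)
t=2: [62, 176, 130, 128, 181]  (not all equal)
t=3: [123, 133, 75, 77, 133]  (not all equal)
t=4: [62, 131, 74, 121, 36]  (not all equal)
t=5: [146, 197, 94, 182, 149]  (not all equal)
t=6: [90, 61, 90, 59, 85]  (not all equal)
t=7: [96, 58, 180, 55, 97]  (not all equal)
t=8: [103, 93, 193, 93, 101]  (not all equal)
t=9: [27, 61, 38, 60, 27]  (not all equal)
t=10: [196, 194, 216, 193, 196]  (not all equal)
t=11: [111, 117, 113, 117, 111]  (not all equal)
t=12: [46, 45, 50, 45, 46]  (not all equal)
t=13: [203, 205, 203, 205, 203]  (not all equal)
t=14: [117, 117, 118, 117, 117]  (not all equal)
t=15: [51, 51, 51, 51, 51]  (all equal)

Answer: 15
Key observation: Synchronization is absorbing here: once all sites are equal they stay equal, and step 15 is the first all-equal step.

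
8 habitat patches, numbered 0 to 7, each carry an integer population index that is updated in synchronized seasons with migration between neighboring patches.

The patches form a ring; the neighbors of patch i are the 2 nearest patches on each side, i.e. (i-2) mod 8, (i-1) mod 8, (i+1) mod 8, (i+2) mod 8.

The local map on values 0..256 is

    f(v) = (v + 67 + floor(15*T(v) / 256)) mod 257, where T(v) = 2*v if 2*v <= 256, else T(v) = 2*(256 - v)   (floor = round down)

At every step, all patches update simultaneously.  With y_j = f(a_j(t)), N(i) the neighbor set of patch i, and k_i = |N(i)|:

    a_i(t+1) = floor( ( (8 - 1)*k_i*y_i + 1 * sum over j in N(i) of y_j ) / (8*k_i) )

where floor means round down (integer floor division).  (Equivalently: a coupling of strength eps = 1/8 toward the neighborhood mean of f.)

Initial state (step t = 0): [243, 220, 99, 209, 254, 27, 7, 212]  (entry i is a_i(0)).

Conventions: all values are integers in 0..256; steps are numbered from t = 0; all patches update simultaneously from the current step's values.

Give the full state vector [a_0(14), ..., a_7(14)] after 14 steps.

Simulating step by step:
t=0: [243, 220, 99, 209, 254, 27, 7, 212]
t=1: [57, 38, 160, 32, 67, 90, 72, 31]
t=2: [132, 113, 223, 109, 143, 161, 145, 105]
t=3: [206, 188, 57, 186, 216, 234, 223, 188]
t=4: [23, 9, 115, 10, 33, 42, 34, 7]
t=5: [94, 81, 181, 83, 105, 110, 102, 76]
t=6: [173, 160, 245, 163, 185, 186, 179, 153]
t=7: [242, 232, 71, 219, 19, 26, 238, 226]
t=8: [55, 46, 134, 40, 87, 90, 52, 41]
t=9: [129, 120, 204, 117, 162, 162, 127, 114]
t=10: [203, 195, 44, 194, 230, 236, 209, 196]
t=11: [21, 15, 104, 16, 43, 44, 24, 14]
t=12: [92, 86, 171, 89, 115, 113, 93, 83]
t=13: [170, 165, 237, 170, 194, 190, 171, 160]
t=14: [240, 236, 66, 225, 26, 29, 231, 231]

Answer: [240, 236, 66, 225, 26, 29, 231, 231]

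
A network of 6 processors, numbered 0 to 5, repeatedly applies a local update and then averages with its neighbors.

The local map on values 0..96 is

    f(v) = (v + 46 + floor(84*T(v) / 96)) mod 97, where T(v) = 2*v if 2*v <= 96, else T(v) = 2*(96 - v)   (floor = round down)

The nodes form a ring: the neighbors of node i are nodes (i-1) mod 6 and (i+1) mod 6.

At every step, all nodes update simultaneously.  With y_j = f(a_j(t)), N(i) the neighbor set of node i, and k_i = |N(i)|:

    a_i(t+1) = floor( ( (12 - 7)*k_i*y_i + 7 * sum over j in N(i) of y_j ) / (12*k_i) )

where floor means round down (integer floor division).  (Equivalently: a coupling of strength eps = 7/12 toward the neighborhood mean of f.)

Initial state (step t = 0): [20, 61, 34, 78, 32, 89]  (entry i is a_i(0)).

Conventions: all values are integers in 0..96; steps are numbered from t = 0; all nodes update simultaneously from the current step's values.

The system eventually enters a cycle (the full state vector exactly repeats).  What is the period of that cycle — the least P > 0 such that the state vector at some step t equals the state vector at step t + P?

Simulating step by step:
t=0: [20, 61, 34, 78, 32, 89]
t=1: [36, 43, 55, 47, 46, 32]
t=2: [50, 63, 73, 76, 64, 51]
t=3: [75, 69, 63, 63, 69, 75]
t=4: [61, 64, 67, 67, 64, 61]
t=5: [70, 68, 66, 66, 68, 70]
t=6: [64, 65, 66, 66, 65, 64]
t=7: [68, 68, 67, 67, 68, 68]
t=8: [66, 66, 66, 66, 66, 66]
t=9: [67, 67, 67, 67, 67, 67]
t=10: [66, 66, 66, 66, 66, 66]

Answer: 2
Key observation: The state at step 8, [66, 66, 66, 66, 66, 66], reappears at step 10 — and no state repeats earlier — so the cycle the system enters has period 2.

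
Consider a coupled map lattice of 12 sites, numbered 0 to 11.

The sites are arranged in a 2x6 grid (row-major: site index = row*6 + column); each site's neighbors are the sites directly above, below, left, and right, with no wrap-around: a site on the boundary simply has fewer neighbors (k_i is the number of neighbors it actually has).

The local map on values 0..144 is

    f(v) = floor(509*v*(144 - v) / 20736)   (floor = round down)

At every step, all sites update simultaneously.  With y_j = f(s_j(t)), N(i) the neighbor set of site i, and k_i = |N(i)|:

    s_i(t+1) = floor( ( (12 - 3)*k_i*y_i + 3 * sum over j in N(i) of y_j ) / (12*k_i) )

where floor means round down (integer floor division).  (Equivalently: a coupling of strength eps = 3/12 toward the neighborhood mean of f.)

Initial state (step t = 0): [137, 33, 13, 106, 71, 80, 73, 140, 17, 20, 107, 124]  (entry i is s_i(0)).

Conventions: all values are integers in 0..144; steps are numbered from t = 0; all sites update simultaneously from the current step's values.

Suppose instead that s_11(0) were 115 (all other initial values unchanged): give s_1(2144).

Simulating step by step:
t=0: [137, 33, 13, 106, 71, 80, 73, 140, 17, 20, 107, 115]
t=1: [44, 73, 50, 92, 121, 119, 99, 32, 48, 65, 95, 88]
t=2: [110, 121, 116, 113, 76, 78, 106, 94, 112, 123, 111, 113]
t=3: [89, 74, 79, 86, 119, 120, 99, 107, 86, 69, 89, 90]
t=4: [119, 123, 125, 118, 80, 76, 108, 102, 120, 125, 116, 113]
t=5: [74, 66, 60, 76, 117, 120, 93, 97, 70, 62, 81, 89]
t=6: [125, 124, 123, 121, 84, 77, 116, 114, 125, 124, 120, 114]
t=7: [60, 62, 62, 71, 114, 120, 76, 78, 60, 61, 74, 86]
t=8: [123, 124, 124, 122, 89, 78, 125, 125, 123, 124, 122, 116]
t=9: [62, 60, 60, 68, 111, 119, 58, 58, 62, 61, 70, 83]
t=10: [123, 123, 123, 122, 93, 81, 122, 122, 123, 124, 123, 118]
t=11: [63, 63, 63, 68, 108, 117, 64, 64, 62, 60, 68, 79]
t=12: [125, 125, 125, 123, 98, 85, 125, 124, 124, 123, 123, 119]
t=13: [58, 58, 58, 66, 103, 115, 58, 59, 60, 62, 67, 78]
t=14: [122, 122, 122, 123, 105, 89, 122, 122, 123, 124, 123, 120]
t=15: [65, 65, 64, 66, 95, 111, 65, 64, 63, 60, 66, 75]
t=16: [126, 125, 125, 124, 113, 96, 125, 125, 124, 123, 124, 122]
t=17: [55, 57, 58, 62, 83, 103, 57, 58, 59, 62, 62, 70]
t=18: [120, 121, 122, 123, 122, 108, 121, 121, 122, 123, 124, 123]
t=19: [69, 67, 65, 63, 66, 87, 68, 67, 65, 62, 60, 66]
t=20: [126, 126, 125, 125, 125, 122, 126, 126, 125, 124, 123, 125]
t=21: [55, 55, 57, 58, 59, 63, 55, 55, 57, 59, 61, 59]
t=22: [120, 120, 121, 122, 123, 124, 120, 120, 121, 122, 123, 123]
t=23: [70, 69, 67, 65, 62, 60, 70, 69, 67, 65, 63, 62]
t=24: [127, 126, 126, 125, 124, 123, 127, 126, 126, 125, 124, 124]
t=25: [52, 54, 55, 57, 60, 62, 52, 54, 55, 57, 59, 60]
t=26: [117, 118, 120, 121, 122, 123, 117, 118, 120, 121, 122, 123]
t=27: [76, 74, 70, 67, 65, 63, 76, 74, 70, 67, 65, 63]
t=28: [126, 126, 126, 126, 125, 125, 126, 126, 126, 126, 125, 125]
t=29: [55, 55, 55, 55, 57, 58, 55, 55, 55, 55, 57, 58]
t=30: [120, 120, 120, 120, 121, 121, 120, 120, 120, 120, 121, 121]
t=31: [70, 70, 70, 69, 68, 68, 70, 70, 70, 69, 68, 68]
t=32: [127, 127, 127, 126, 126, 126, 127, 127, 127, 126, 126, 126]
t=33: [52, 52, 52, 54, 55, 55, 52, 52, 52, 54, 55, 55]
t=34: [117, 117, 117, 118, 119, 120, 117, 117, 117, 118, 119, 120]
t=35: [77, 77, 76, 75, 72, 70, 77, 77, 76, 75, 72, 70]
t=36: [126, 126, 126, 126, 127, 127, 126, 126, 126, 126, 127, 127]
t=37: [55, 55, 55, 54, 52, 52, 55, 55, 55, 54, 52, 52]
t=38: [120, 120, 119, 118, 117, 117, 120, 120, 119, 118, 117, 117]
t=39: [70, 70, 72, 75, 76, 77, 70, 70, 72, 75, 76, 77]
t=40: [127, 127, 127, 126, 126, 126, 127, 127, 127, 126, 126, 126]

Answer: s_1(2144) = 127
Key observation: The state at step 32, [127, 127, 127, 126, 126, 126, 127, 127, 127, 126, 126, 126], reappears at step 40: the system is in a cycle of period 8 from step 32 on.  Therefore the state at step 2144 equals the state at step 32 + ((2144 - 32) mod 8) = 32, which is [127, 127, 127, 126, 126, 126, 127, 127, 127, 126, 126, 126].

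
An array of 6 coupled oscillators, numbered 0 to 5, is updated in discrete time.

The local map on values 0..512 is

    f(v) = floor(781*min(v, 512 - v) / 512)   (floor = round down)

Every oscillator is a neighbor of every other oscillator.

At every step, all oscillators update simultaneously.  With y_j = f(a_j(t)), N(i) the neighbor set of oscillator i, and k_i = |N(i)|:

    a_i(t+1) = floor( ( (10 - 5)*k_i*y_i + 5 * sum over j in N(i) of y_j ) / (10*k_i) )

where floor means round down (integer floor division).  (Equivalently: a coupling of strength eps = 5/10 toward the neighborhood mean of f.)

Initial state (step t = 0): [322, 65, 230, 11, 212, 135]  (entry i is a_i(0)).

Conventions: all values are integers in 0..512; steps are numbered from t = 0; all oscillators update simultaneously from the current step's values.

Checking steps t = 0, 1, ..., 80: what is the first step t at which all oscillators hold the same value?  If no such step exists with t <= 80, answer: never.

Answer: 11
Key observation: Synchronization is absorbing here: once all oscillators are equal they stay equal, and step 11 is the first all-equal step.

Derivation:
t=0: [322, 65, 230, 11, 212, 135]  (not all equal)
t=1: [243, 167, 268, 134, 257, 210]  (not all equal)
t=2: [338, 292, 339, 272, 346, 318]  (not all equal)
t=3: [283, 311, 282, 324, 278, 295]  (not all equal)
t=4: [337, 320, 337, 312, 340, 330]  (not all equal)
t=5: [273, 283, 273, 288, 271, 277]  (not all equal)
t=6: [359, 353, 359, 350, 361, 357]  (not all equal)
t=7: [235, 238, 235, 240, 234, 236]  (not all equal)
t=8: [359, 361, 359, 362, 358, 359]  (not all equal)
t=9: [232, 231, 232, 230, 232, 232]  (not all equal)
t=10: [352, 352, 352, 351, 352, 352]  (not all equal)
t=11: [244, 244, 244, 244, 244, 244]  (all equal)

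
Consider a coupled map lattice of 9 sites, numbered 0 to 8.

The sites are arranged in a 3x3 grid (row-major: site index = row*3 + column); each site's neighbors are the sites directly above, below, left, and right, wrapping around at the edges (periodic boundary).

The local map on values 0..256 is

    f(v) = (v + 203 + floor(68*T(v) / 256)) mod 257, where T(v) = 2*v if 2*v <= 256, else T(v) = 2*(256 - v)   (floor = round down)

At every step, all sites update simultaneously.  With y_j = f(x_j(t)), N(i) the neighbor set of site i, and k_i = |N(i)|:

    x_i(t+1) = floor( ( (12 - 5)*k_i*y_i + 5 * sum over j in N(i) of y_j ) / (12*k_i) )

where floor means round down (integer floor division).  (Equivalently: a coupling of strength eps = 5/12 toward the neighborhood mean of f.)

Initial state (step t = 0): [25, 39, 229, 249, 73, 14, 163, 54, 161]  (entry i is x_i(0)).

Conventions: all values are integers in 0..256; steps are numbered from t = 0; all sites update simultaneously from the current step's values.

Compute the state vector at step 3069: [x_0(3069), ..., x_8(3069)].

Answer: [153, 153, 153, 153, 153, 153, 153, 153, 153]
Key observation: The state at step 19, [153, 153, 153, 153, 153, 153, 153, 153, 153], reappears at step 20: the system is in a cycle of period 1 from step 19 on.  Therefore the state at step 3069 equals the state at step 19 + ((3069 - 19) mod 1) = 19, which is [153, 153, 153, 153, 153, 153, 153, 153, 153].

Derivation:
t=0: [25, 39, 229, 249, 73, 14, 163, 54, 161]
t=1: [197, 56, 175, 186, 80, 193, 157, 55, 153]
t=2: [155, 63, 150, 157, 81, 158, 145, 59, 143]
t=3: [141, 67, 140, 145, 81, 145, 138, 63, 138]
t=4: [137, 70, 136, 140, 81, 140, 135, 67, 135]
t=5: [136, 73, 135, 138, 81, 138, 135, 71, 135]
t=6: [135, 76, 135, 137, 82, 137, 135, 74, 135]
t=7: [136, 79, 136, 137, 84, 137, 136, 78, 136]
t=8: [136, 83, 136, 138, 87, 138, 136, 82, 136]
t=9: [137, 88, 137, 138, 91, 138, 137, 87, 137]
t=10: [139, 94, 139, 139, 96, 139, 139, 93, 139]
t=11: [140, 101, 140, 141, 103, 141, 140, 100, 140]
t=12: [142, 110, 142, 143, 111, 143, 142, 109, 142]
t=13: [144, 120, 144, 145, 121, 145, 144, 120, 144]
t=14: [146, 133, 146, 147, 134, 147, 146, 133, 146]
t=15: [149, 145, 149, 149, 145, 149, 149, 145, 149]
t=16: [150, 149, 150, 150, 149, 150, 150, 149, 150]
t=17: [151, 151, 151, 151, 151, 151, 151, 151, 151]
t=18: [152, 152, 152, 152, 152, 152, 152, 152, 152]
t=19: [153, 153, 153, 153, 153, 153, 153, 153, 153]
t=20: [153, 153, 153, 153, 153, 153, 153, 153, 153]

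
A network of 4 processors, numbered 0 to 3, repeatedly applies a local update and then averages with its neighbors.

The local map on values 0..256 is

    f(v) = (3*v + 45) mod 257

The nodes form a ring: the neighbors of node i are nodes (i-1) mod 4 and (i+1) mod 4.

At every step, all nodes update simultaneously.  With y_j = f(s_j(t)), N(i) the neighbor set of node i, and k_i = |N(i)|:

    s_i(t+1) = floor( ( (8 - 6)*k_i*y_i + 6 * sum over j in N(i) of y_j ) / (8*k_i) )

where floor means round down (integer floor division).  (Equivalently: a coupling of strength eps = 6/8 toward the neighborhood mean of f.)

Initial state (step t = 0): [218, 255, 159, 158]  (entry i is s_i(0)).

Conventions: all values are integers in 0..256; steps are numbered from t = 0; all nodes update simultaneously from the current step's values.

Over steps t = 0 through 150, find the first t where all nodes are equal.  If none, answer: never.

Simulating step by step:
t=0: [218, 255, 159, 158]  (not all equal)
t=1: [62, 82, 18, 73]  (not all equal)
t=2: [73, 132, 40, 125]  (not all equal)
t=3: [131, 110, 171, 105]  (not all equal)
t=4: [128, 113, 93, 110]  (not all equal)
t=5: [134, 121, 108, 119]  (not all equal)
t=6: [158, 151, 139, 149]  (not all equal)
t=7: [179, 139, 229, 137]  (not all equal)
t=8: [168, 158, 206, 157]  (not all equal)
t=9: [11, 70, 39, 69]  (not all equal)
t=10: [209, 153, 230, 153]  (not all equal)
t=11: [224, 203, 240, 203]  (not all equal)
t=12: [155, 205, 167, 205]  (not all equal)
t=13: [172, 143, 117, 143]  (not all equal)
t=14: [174, 124, 197, 124]  (not all equal)
t=15: [133, 105, 150, 105]  (not all equal)
t=16: [124, 185, 136, 185]  (not all equal)
t=17: [104, 155, 113, 155]  (not all equal)
t=18: [214, 148, 221, 148]  (not all equal)
t=19: [217, 195, 222, 195]  (not all equal)
t=20: [132, 171, 136, 171]  (not all equal)
t=21: [79, 153, 82, 153]  (not all equal)
t=22: [191, 83, 193, 83]  (not all equal)
t=23: [53, 89, 55, 89]  (not all equal)
t=24: [92, 169, 93, 169]  (not all equal)
t=25: [44, 58, 45, 58]  (not all equal)
t=26: [208, 188, 209, 188]  (not all equal)
t=27: [110, 141, 110, 141]  (not all equal)
t=28: [187, 141, 187, 141]  (not all equal)
t=29: [181, 121, 181, 121]  (not all equal)
t=30: [131, 93, 131, 93]  (not all equal)
t=31: [95, 152, 95, 152]  (not all equal)
t=32: [201, 115, 201, 115]  (not all equal)
t=33: [133, 133, 133, 133]  (all equal)

Answer: 33
Key observation: Synchronization is absorbing here: once all nodes are equal they stay equal, and step 33 is the first all-equal step.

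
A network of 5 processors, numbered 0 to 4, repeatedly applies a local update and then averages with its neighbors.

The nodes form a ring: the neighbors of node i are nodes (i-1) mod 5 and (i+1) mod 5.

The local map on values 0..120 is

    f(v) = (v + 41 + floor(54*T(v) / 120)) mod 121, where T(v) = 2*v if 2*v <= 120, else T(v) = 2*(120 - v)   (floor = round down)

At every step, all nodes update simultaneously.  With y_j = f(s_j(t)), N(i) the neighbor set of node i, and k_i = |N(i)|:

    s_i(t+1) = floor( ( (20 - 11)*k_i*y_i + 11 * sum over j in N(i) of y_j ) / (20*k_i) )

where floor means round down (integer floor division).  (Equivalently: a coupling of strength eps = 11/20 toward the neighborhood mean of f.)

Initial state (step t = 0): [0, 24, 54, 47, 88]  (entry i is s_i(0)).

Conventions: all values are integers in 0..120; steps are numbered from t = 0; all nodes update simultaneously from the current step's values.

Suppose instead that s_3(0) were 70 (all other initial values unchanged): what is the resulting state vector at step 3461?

Answer: [115, 115, 115, 115, 115]
Key observation: The state at step 20, [39, 39, 39, 39, 39], reappears at step 22: the system is in a cycle of period 2 from step 20 on.  Therefore the state at step 3461 equals the state at step 20 + ((3461 - 20) mod 2) = 21, which is [115, 115, 115, 115, 115].

Derivation:
t=0: [0, 24, 54, 70, 88]
t=1: [52, 56, 43, 31, 37]
t=2: [45, 16, 34, 75, 82]
t=3: [31, 62, 76, 54, 27]
t=4: [79, 52, 31, 44, 74]
t=5: [30, 44, 50, 38, 26]
t=6: [69, 32, 38, 79, 98]
t=7: [53, 85, 88, 57, 35]
t=8: [48, 31, 33, 51, 61]
t=9: [41, 75, 77, 44, 22]
t=10: [85, 57, 26, 33, 70]
t=11: [33, 47, 76, 80, 53]
t=12: [54, 42, 28, 31, 47]
t=13: [45, 85, 102, 72, 37]
t=14: [42, 28, 36, 56, 60]
t=15: [89, 105, 82, 51, 55]
t=16: [33, 36, 31, 23, 25]
t=17: [100, 104, 97, 89, 91]
t=18: [37, 37, 37, 36, 37]
t=19: [111, 111, 110, 110, 110]
t=20: [39, 39, 39, 39, 39]
t=21: [115, 115, 115, 115, 115]
t=22: [39, 39, 39, 39, 39]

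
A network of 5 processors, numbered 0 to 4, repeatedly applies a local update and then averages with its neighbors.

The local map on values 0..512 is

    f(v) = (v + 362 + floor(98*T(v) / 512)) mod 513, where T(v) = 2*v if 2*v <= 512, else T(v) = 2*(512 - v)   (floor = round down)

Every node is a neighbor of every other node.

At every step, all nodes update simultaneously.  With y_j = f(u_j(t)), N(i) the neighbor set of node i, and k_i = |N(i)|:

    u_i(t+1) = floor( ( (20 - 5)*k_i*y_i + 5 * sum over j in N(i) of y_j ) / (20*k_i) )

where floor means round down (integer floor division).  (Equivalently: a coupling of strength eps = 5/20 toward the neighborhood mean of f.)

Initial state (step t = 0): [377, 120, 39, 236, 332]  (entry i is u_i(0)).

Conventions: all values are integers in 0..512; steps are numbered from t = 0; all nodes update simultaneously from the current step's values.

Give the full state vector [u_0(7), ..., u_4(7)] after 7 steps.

Simulating step by step:
t=0: [377, 120, 39, 236, 332]
t=1: [261, 80, 355, 190, 241]
t=2: [218, 401, 258, 153, 202]
t=3: [155, 252, 192, 93, 140]
t=4: [99, 192, 135, 393, 85]
t=5: [430, 166, 112, 285, 417]
t=6: [270, 110, 59, 208, 264]
t=7: [207, 63, 366, 155, 204]

Answer: [207, 63, 366, 155, 204]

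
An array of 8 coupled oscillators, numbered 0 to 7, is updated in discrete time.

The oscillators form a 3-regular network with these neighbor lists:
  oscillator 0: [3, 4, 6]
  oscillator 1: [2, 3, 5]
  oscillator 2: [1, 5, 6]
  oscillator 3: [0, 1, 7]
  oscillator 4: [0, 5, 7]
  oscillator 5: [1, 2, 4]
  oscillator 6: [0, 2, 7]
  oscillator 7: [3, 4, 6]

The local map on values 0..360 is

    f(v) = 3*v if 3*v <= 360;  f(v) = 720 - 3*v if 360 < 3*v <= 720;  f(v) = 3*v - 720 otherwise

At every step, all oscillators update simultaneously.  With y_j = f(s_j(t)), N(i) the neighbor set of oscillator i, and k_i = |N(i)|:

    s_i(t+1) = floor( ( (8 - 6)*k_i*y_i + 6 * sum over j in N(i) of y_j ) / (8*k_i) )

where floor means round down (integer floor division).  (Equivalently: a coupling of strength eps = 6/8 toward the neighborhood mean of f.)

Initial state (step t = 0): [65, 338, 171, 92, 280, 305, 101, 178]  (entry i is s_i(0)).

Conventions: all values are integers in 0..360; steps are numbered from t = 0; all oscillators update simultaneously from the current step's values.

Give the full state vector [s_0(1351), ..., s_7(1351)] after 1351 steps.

Simulating step by step:
t=0: [65, 338, 171, 92, 280, 305, 101, 178]
t=1: [223, 243, 249, 237, 174, 204, 222, 221]
t=2: [78, 38, 49, 31, 103, 85, 47, 79]
t=3: [194, 152, 164, 169, 258, 206, 189, 195]
t=4: [139, 201, 186, 187, 107, 162, 163, 138]
t=5: [253, 168, 186, 221, 291, 208, 250, 254]
t=6: [69, 132, 126, 88, 82, 156, 68, 70]
t=7: [230, 295, 280, 251, 228, 291, 240, 231]
t=8: [24, 117, 109, 63, 61, 118, 44, 24]
t=9: [144, 305, 291, 171, 170, 303, 150, 144]
t=10: [243, 186, 201, 244, 243, 186, 249, 243]
t=11: [14, 113, 117, 48, 47, 112, 40, 14]
t=12: [111, 292, 286, 141, 140, 291, 138, 111]
t=13: [309, 186, 188, 279, 279, 186, 277, 309]
t=14: [138, 149, 147, 173, 173, 149, 170, 138]
t=15: [229, 256, 258, 271, 271, 256, 275, 229]
t=16: [81, 60, 63, 51, 51, 60, 56, 81]
t=17: [179, 175, 179, 204, 204, 175, 210, 179]
t=18: [122, 170, 165, 167, 167, 170, 159, 122]
t=19: [258, 216, 222, 284, 284, 216, 294, 258]
t=20: [120, 82, 90, 78, 78, 82, 81, 120]
t=21: [267, 249, 251, 300, 300, 249, 308, 267]
t=22: [161, 66, 72, 92, 92, 66, 99, 161]
t=23: [271, 222, 227, 237, 237, 222, 246, 271]
t=24: [32, 39, 41, 62, 62, 39, 60, 32]
t=25: [162, 135, 134, 123, 123, 135, 123, 162]
t=26: [321, 324, 324, 283, 283, 324, 284, 321]
t=27: [158, 221, 222, 216, 216, 221, 217, 158]
t=28: [114, 60, 59, 155, 155, 60, 153, 114]
t=29: [278, 198, 199, 279, 279, 198, 280, 278]
t=30: [117, 123, 123, 117, 117, 123, 117, 117]
t=31: [351, 351, 351, 351, 351, 351, 351, 351]
t=32: [333, 333, 333, 333, 333, 333, 333, 333]
t=33: [279, 279, 279, 279, 279, 279, 279, 279]
t=34: [117, 117, 117, 117, 117, 117, 117, 117]
t=35: [351, 351, 351, 351, 351, 351, 351, 351]

Answer: [351, 351, 351, 351, 351, 351, 351, 351]
Key observation: The state at step 31, [351, 351, 351, 351, 351, 351, 351, 351], reappears at step 35: the system is in a cycle of period 4 from step 31 on.  Therefore the state at step 1351 equals the state at step 31 + ((1351 - 31) mod 4) = 31, which is [351, 351, 351, 351, 351, 351, 351, 351].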